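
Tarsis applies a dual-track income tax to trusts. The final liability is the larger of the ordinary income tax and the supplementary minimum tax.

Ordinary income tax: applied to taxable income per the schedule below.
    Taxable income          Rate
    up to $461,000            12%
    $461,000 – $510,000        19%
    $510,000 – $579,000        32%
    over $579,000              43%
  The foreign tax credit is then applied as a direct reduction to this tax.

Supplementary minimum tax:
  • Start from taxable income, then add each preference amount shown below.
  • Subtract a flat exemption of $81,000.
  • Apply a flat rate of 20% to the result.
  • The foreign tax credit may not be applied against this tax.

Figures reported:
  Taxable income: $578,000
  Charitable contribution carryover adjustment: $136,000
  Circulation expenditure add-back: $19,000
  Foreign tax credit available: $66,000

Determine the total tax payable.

$130,400

Supplementary minimum tax:
  Adjusted income: $578,000 + $136,000 + $19,000 = $733,000
  Less exemption $81,000 → base $652,000
  $652,000 × 20% = $130,400

Ordinary income tax:
  $461,000 × 12% = $55,320
  $49,000 × 19% = $9,310
  $68,000 × 32% = $21,760
  → $86,390
  Less foreign tax credit $66,000 → $20,390

$130,400 > $20,390, so the supplementary minimum tax is the binding amount.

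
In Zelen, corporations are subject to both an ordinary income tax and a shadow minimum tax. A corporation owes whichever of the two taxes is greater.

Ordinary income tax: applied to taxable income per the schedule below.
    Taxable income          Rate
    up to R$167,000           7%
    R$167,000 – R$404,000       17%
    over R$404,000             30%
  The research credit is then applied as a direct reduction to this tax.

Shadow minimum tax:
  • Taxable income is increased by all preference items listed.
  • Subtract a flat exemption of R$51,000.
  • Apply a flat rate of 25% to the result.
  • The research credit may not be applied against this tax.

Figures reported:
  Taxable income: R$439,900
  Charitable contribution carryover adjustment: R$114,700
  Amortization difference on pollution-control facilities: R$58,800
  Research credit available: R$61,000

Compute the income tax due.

Ordinary income tax:
  R$167,000 × 7% = R$11,690
  R$237,000 × 17% = R$40,290
  R$35,900 × 30% = R$10,770
  → R$62,750
  Less research credit R$61,000 → R$1,750

Shadow minimum tax:
  Adjusted income: R$439,900 + R$114,700 + R$58,800 = R$613,400
  Less exemption R$51,000 → base R$562,400
  R$562,400 × 25% = R$140,600

R$140,600 > R$1,750, so the shadow minimum tax is the binding amount.

R$140,600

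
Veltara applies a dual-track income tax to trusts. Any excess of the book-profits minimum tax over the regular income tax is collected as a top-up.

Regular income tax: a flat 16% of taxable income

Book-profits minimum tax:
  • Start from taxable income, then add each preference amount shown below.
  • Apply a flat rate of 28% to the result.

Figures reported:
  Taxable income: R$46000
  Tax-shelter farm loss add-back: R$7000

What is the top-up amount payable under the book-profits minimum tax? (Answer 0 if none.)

Regular income tax:
  R$46000 × 16% = R$7360

Book-profits minimum tax:
  Adjusted income: R$46000 + R$7000 = R$53000
  R$53000 × 28% = R$14840

Excess of book-profits minimum tax over regular income tax: R$14840 − R$7360 = R$7480.

R$7480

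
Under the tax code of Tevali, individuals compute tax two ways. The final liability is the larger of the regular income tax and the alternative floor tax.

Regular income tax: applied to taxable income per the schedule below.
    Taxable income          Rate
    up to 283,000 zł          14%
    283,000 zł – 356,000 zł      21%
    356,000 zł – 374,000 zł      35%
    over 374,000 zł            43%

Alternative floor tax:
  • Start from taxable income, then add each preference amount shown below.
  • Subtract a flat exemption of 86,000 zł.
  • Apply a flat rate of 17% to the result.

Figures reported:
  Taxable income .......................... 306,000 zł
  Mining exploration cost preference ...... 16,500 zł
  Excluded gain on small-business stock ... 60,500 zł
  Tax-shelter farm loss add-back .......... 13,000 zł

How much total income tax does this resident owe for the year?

Regular income tax:
  283,000 zł × 14% = 39,620 zł
  23,000 zł × 21% = 4,830 zł
  → 44,450 zł

Alternative floor tax:
  Adjusted income: 306,000 zł + 16,500 zł + 60,500 zł + 13,000 zł = 396,000 zł
  Less exemption 86,000 zł → base 310,000 zł
  310,000 zł × 17% = 52,700 zł

52,700 zł > 44,450 zł, so the alternative floor tax is the binding amount.

52,700 zł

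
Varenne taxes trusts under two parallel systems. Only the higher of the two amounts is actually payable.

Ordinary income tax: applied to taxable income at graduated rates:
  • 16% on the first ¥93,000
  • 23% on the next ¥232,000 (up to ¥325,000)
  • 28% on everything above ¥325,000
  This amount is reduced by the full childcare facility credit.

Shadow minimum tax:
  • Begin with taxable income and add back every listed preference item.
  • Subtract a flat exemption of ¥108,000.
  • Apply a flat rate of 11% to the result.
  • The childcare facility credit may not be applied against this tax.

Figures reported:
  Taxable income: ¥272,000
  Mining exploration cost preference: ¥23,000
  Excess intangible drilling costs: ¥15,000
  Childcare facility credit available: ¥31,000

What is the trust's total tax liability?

¥25,050

Shadow minimum tax:
  Adjusted income: ¥272,000 + ¥23,000 + ¥15,000 = ¥310,000
  Less exemption ¥108,000 → base ¥202,000
  ¥202,000 × 11% = ¥22,220

Ordinary income tax:
  ¥93,000 × 16% = ¥14,880
  ¥179,000 × 23% = ¥41,170
  → ¥56,050
  Less childcare facility credit ¥31,000 → ¥25,050

¥25,050 > ¥22,220, so the ordinary income tax governs.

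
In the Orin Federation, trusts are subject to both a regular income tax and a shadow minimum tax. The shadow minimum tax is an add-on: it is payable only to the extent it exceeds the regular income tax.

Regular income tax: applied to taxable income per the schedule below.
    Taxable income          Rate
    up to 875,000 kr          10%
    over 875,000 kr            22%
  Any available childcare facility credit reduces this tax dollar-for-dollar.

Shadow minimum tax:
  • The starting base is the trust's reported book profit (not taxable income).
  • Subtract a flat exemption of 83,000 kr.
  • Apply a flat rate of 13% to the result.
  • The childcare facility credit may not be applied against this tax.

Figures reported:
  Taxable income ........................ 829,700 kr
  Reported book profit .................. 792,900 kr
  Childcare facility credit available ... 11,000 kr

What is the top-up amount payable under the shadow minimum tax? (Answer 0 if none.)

20,317 kr

Shadow minimum tax:
  Base (reported book profit): 792,900 kr
  Less exemption 83,000 kr → base 709,900 kr
  709,900 kr × 13% = 92,287 kr

Regular income tax:
  829,700 kr × 10% = 82,970 kr
  Less childcare facility credit 11,000 kr → 71,970 kr

Excess of shadow minimum tax over regular income tax: 92,287 kr − 71,970 kr = 20,317 kr.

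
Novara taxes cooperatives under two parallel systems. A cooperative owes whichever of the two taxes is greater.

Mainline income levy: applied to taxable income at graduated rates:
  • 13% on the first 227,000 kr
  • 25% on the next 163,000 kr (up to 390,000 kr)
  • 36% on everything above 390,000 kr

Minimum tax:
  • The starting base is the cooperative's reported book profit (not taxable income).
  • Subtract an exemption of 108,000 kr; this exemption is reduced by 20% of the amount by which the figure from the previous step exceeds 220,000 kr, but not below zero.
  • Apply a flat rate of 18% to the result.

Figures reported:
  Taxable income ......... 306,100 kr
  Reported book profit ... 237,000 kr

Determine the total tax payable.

49,285 kr

Minimum tax:
  Base (reported book profit): 237,000 kr
  Exemption: 108,000 kr − 20% × (237,000 kr − 220,000 kr) = 108,000 kr − 3,400 kr = 104,600 kr
  Base: 237,000 kr − 104,600 kr = 132,400 kr
  132,400 kr × 18% = 23,832 kr

Mainline income levy:
  227,000 kr × 13% = 29,510 kr
  79,100 kr × 25% = 19,775 kr
  → 49,285 kr

49,285 kr > 23,832 kr, so the mainline income levy governs.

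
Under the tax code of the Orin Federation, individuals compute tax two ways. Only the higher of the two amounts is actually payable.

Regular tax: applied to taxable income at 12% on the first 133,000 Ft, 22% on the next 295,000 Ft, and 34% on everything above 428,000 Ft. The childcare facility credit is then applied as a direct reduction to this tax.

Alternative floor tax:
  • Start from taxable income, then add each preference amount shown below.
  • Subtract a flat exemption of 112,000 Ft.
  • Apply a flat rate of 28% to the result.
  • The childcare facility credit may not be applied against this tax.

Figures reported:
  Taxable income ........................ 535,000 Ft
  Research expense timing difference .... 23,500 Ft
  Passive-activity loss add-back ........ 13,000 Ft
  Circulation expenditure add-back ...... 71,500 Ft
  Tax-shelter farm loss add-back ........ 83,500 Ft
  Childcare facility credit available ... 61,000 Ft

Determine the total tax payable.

Regular tax:
  133,000 Ft × 12% = 15,960 Ft
  295,000 Ft × 22% = 64,900 Ft
  107,000 Ft × 34% = 36,380 Ft
  → 117,240 Ft
  Less childcare facility credit 61,000 Ft → 56,240 Ft

Alternative floor tax:
  Adjusted income: 535,000 Ft + 23,500 Ft + 13,000 Ft + 71,500 Ft + 83,500 Ft = 726,500 Ft
  Less exemption 112,000 Ft → base 614,500 Ft
  614,500 Ft × 28% = 172,060 Ft

172,060 Ft > 56,240 Ft, so the alternative floor tax is the binding amount.

172,060 Ft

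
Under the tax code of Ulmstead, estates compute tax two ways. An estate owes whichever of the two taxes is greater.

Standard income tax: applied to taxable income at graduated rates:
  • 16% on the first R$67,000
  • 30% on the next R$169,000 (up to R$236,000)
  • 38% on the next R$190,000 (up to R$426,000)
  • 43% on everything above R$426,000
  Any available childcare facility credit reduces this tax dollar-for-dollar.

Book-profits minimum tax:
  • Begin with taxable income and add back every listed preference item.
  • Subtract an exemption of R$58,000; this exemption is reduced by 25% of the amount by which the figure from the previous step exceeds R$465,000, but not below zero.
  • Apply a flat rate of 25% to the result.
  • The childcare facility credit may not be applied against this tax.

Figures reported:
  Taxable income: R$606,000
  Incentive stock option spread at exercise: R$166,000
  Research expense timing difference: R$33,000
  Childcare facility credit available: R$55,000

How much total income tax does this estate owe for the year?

R$201,250

Standard income tax:
  R$67,000 × 16% = R$10,720
  R$169,000 × 30% = R$50,700
  R$190,000 × 38% = R$72,200
  R$180,000 × 43% = R$77,400
  → R$211,020
  Less childcare facility credit R$55,000 → R$156,020

Book-profits minimum tax:
  Adjusted income: R$606,000 + R$166,000 + R$33,000 = R$805,000
  Exemption: 25% × (R$805,000 − R$465,000) = R$85,000 ≥ R$58,000, so the exemption is fully phased out
  Base: R$805,000 − R$0 = R$805,000
  R$805,000 × 25% = R$201,250

R$201,250 > R$156,020, so the book-profits minimum tax is the binding amount.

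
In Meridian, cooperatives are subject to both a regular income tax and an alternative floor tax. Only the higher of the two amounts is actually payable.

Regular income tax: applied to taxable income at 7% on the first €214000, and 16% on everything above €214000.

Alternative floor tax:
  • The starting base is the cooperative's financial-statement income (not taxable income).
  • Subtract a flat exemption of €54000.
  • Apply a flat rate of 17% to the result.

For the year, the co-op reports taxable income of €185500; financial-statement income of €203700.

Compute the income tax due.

€25449

Regular income tax:
  €185500 × 7% = €12985

Alternative floor tax:
  Base (financial-statement income): €203700
  Less exemption €54000 → base €149700
  €149700 × 17% = €25449

€25449 > €12985, so the alternative floor tax is the binding amount.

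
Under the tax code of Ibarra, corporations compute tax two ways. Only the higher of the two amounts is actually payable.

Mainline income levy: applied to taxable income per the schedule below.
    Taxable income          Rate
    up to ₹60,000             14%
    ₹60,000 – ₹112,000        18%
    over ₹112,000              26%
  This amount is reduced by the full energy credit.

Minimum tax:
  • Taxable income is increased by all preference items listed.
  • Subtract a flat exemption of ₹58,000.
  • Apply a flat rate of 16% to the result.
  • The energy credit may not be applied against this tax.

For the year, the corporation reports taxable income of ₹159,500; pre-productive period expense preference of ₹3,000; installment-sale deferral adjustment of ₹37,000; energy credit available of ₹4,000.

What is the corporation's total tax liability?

Mainline income levy:
  ₹60,000 × 14% = ₹8,400
  ₹52,000 × 18% = ₹9,360
  ₹47,500 × 26% = ₹12,350
  → ₹30,110
  Less energy credit ₹4,000 → ₹26,110

Minimum tax:
  Adjusted income: ₹159,500 + ₹3,000 + ₹37,000 = ₹199,500
  Less exemption ₹58,000 → base ₹141,500
  ₹141,500 × 16% = ₹22,640

₹26,110 > ₹22,640, so the mainline income levy governs.

₹26,110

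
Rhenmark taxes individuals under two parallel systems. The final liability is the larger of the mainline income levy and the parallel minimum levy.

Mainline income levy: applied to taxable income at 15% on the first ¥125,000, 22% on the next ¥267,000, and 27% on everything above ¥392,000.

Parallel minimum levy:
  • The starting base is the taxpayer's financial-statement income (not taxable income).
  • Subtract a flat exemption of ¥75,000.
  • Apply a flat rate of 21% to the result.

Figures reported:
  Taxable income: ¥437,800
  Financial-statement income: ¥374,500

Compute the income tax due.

¥89,856

Mainline income levy:
  ¥125,000 × 15% = ¥18,750
  ¥267,000 × 22% = ¥58,740
  ¥45,800 × 27% = ¥12,366
  → ¥89,856

Parallel minimum levy:
  Base (financial-statement income): ¥374,500
  Less exemption ¥75,000 → base ¥299,500
  ¥299,500 × 21% = ¥62,895

¥89,856 > ¥62,895, so the mainline income levy governs.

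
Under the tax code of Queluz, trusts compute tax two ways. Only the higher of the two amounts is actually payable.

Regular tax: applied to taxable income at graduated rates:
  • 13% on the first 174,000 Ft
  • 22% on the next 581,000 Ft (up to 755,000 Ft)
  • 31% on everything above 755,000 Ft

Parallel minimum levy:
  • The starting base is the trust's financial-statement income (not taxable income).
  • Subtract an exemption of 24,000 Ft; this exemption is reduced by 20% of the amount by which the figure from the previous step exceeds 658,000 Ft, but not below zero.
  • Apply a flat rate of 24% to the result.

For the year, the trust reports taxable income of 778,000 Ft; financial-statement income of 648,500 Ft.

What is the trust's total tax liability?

157,570 Ft

Parallel minimum levy:
  Base (financial-statement income): 648,500 Ft
  Exemption: 648,500 Ft ≤ 658,000 Ft, so full 24,000 Ft applies
  Base: 648,500 Ft − 24,000 Ft = 624,500 Ft
  624,500 Ft × 24% = 149,880 Ft

Regular tax:
  174,000 Ft × 13% = 22,620 Ft
  581,000 Ft × 22% = 127,820 Ft
  23,000 Ft × 31% = 7,130 Ft
  → 157,570 Ft

157,570 Ft > 149,880 Ft, so the regular tax governs.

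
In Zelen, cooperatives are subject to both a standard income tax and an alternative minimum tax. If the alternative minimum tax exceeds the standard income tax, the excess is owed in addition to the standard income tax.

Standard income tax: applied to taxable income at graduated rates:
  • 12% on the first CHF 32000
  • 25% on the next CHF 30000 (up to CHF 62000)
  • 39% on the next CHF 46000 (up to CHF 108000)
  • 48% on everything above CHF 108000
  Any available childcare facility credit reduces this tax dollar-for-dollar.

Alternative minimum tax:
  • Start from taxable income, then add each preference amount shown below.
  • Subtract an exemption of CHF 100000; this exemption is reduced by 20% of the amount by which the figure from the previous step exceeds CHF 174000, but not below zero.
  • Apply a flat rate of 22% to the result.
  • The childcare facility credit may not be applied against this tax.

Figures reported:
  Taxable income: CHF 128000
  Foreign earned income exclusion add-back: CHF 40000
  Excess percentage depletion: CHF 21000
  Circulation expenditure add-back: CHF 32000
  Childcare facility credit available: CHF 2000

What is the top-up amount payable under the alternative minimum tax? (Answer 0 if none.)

Alternative minimum tax:
  Adjusted income: CHF 128000 + CHF 40000 + CHF 21000 + CHF 32000 = CHF 221000
  Exemption: CHF 100000 − 20% × (CHF 221000 − CHF 174000) = CHF 100000 − CHF 9400 = CHF 90600
  Base: CHF 221000 − CHF 90600 = CHF 130400
  CHF 130400 × 22% = CHF 28688

Standard income tax:
  CHF 32000 × 12% = CHF 3840
  CHF 30000 × 25% = CHF 7500
  CHF 46000 × 39% = CHF 17940
  CHF 20000 × 48% = CHF 9600
  → CHF 38880
  Less childcare facility credit CHF 2000 → CHF 36880

CHF 28688 ≤ CHF 36880, so no add-on is due.

CHF 0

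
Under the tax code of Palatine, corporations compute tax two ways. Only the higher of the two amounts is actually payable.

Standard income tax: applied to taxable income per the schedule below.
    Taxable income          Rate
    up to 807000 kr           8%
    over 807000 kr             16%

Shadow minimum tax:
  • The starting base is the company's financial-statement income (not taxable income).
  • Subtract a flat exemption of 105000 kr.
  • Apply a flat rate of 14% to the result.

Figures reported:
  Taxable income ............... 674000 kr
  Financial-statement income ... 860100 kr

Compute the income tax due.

Standard income tax:
  674000 kr × 8% = 53920 kr

Shadow minimum tax:
  Base (financial-statement income): 860100 kr
  Less exemption 105000 kr → base 755100 kr
  755100 kr × 14% = 105714 kr

105714 kr > 53920 kr, so the shadow minimum tax is the binding amount.

105714 kr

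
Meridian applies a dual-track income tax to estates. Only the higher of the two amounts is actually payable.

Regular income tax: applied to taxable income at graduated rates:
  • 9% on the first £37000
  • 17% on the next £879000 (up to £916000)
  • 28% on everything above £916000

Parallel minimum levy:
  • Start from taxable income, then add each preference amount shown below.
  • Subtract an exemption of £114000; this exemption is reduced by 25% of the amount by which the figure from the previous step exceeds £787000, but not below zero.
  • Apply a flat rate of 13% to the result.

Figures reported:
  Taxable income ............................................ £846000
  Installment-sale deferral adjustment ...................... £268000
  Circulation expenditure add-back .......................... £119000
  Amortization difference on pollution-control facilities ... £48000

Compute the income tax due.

£166530

Parallel minimum levy:
  Adjusted income: £846000 + £268000 + £119000 + £48000 = £1281000
  Exemption: 25% × (£1281000 − £787000) = £123500 ≥ £114000, so the exemption is fully phased out
  Base: £1281000 − £0 = £1281000
  £1281000 × 13% = £166530

Regular income tax:
  £37000 × 9% = £3330
  £809000 × 17% = £137530
  → £140860

£166530 > £140860, so the parallel minimum levy is the binding amount.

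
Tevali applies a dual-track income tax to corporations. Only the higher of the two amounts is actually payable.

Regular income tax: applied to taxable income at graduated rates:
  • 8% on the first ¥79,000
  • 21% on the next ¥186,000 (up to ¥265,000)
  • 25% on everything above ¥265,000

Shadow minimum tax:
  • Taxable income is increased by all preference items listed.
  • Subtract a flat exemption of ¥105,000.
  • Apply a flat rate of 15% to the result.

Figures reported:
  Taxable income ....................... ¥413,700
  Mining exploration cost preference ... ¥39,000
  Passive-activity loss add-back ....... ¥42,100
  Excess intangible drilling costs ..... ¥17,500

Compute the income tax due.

¥82,555

Shadow minimum tax:
  Adjusted income: ¥413,700 + ¥39,000 + ¥42,100 + ¥17,500 = ¥512,300
  Less exemption ¥105,000 → base ¥407,300
  ¥407,300 × 15% = ¥61,095

Regular income tax:
  ¥79,000 × 8% = ¥6,320
  ¥186,000 × 21% = ¥39,060
  ¥148,700 × 25% = ¥37,175
  → ¥82,555

¥82,555 > ¥61,095, so the regular income tax governs.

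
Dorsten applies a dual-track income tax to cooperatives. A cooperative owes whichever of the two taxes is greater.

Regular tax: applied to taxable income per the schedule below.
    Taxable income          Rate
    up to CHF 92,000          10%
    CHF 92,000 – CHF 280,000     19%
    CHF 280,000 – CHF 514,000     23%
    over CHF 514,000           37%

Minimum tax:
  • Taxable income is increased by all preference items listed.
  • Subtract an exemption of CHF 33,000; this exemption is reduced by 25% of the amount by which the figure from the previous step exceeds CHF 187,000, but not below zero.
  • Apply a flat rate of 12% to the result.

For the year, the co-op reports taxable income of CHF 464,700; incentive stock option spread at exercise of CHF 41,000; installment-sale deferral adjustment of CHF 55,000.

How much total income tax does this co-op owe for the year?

CHF 87,401

Minimum tax:
  Adjusted income: CHF 464,700 + CHF 41,000 + CHF 55,000 = CHF 560,700
  Exemption: 25% × (CHF 560,700 − CHF 187,000) = CHF 93,425 ≥ CHF 33,000, so the exemption is fully phased out
  Base: CHF 560,700 − CHF 0 = CHF 560,700
  CHF 560,700 × 12% = CHF 67,284

Regular tax:
  CHF 92,000 × 10% = CHF 9,200
  CHF 188,000 × 19% = CHF 35,720
  CHF 184,700 × 23% = CHF 42,481
  → CHF 87,401

CHF 87,401 > CHF 67,284, so the regular tax governs.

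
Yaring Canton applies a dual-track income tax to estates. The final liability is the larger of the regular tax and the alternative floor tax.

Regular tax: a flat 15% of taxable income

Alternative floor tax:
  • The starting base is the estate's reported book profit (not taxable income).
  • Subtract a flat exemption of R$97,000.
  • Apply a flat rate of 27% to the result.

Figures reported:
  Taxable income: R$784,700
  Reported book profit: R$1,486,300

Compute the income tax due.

R$375,111

Alternative floor tax:
  Base (reported book profit): R$1,486,300
  Less exemption R$97,000 → base R$1,389,300
  R$1,389,300 × 27% = R$375,111

Regular tax:
  R$784,700 × 15% = R$117,705

R$375,111 > R$117,705, so the alternative floor tax is the binding amount.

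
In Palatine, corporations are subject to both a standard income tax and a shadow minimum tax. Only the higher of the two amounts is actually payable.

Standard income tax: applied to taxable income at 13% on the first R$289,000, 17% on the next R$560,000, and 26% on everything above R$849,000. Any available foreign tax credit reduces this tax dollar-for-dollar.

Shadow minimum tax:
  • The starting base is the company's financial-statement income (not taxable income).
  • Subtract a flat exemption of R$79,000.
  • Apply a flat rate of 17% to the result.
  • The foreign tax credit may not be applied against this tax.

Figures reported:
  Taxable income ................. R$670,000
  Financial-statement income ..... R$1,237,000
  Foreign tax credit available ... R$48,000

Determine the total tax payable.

Shadow minimum tax:
  Base (financial-statement income): R$1,237,000
  Less exemption R$79,000 → base R$1,158,000
  R$1,158,000 × 17% = R$196,860

Standard income tax:
  R$289,000 × 13% = R$37,570
  R$381,000 × 17% = R$64,770
  → R$102,340
  Less foreign tax credit R$48,000 → R$54,340

R$196,860 > R$54,340, so the shadow minimum tax is the binding amount.

R$196,860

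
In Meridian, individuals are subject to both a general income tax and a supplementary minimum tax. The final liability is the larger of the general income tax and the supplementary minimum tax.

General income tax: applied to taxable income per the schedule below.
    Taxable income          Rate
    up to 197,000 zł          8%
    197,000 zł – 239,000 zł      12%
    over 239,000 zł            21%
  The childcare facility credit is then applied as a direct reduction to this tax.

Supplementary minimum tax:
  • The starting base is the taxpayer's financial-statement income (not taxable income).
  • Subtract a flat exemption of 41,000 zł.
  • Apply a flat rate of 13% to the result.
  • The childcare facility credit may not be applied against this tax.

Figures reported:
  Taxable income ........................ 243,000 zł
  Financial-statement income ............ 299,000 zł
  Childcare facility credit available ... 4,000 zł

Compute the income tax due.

33,540 zł

Supplementary minimum tax:
  Base (financial-statement income): 299,000 zł
  Less exemption 41,000 zł → base 258,000 zł
  258,000 zł × 13% = 33,540 zł

General income tax:
  197,000 zł × 8% = 15,760 zł
  42,000 zł × 12% = 5,040 zł
  4,000 zł × 21% = 840 zł
  → 21,640 zł
  Less childcare facility credit 4,000 zł → 17,640 zł

33,540 zł > 17,640 zł, so the supplementary minimum tax is the binding amount.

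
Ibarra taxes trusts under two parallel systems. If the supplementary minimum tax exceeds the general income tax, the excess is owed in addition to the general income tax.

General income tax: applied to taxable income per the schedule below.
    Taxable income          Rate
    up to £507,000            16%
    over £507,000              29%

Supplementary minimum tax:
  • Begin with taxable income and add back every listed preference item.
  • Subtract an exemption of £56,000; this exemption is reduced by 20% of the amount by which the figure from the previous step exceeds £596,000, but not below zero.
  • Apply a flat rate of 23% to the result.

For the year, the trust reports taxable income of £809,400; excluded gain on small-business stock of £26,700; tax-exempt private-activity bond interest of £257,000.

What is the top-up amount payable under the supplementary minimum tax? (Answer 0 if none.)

£82,597

Supplementary minimum tax:
  Adjusted income: £809,400 + £26,700 + £257,000 = £1,093,100
  Exemption: 20% × (£1,093,100 − £596,000) = £99,420 ≥ £56,000, so the exemption is fully phased out
  Base: £1,093,100 − £0 = £1,093,100
  £1,093,100 × 23% = £251,413

General income tax:
  £507,000 × 16% = £81,120
  £302,400 × 29% = £87,696
  → £168,816

Excess of supplementary minimum tax over general income tax: £251,413 − £168,816 = £82,597.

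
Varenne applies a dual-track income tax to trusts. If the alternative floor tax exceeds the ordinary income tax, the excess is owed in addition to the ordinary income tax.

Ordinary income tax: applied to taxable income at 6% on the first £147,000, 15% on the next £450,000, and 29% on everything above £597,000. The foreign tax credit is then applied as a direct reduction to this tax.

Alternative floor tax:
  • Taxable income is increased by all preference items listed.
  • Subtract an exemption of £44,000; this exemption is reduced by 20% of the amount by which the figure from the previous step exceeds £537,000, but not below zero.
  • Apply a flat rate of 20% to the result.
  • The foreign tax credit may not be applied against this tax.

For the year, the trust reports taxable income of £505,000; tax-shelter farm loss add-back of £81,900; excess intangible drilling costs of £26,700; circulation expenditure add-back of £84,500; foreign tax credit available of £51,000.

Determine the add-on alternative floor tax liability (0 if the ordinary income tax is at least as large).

£125,744

Alternative floor tax:
  Adjusted income: £505,000 + £81,900 + £26,700 + £84,500 = £698,100
  Exemption: £44,000 − 20% × (£698,100 − £537,000) = £44,000 − £32,220 = £11,780
  Base: £698,100 − £11,780 = £686,320
  £686,320 × 20% = £137,264

Ordinary income tax:
  £147,000 × 6% = £8,820
  £358,000 × 15% = £53,700
  → £62,520
  Less foreign tax credit £51,000 → £11,520

Excess of alternative floor tax over ordinary income tax: £137,264 − £11,520 = £125,744.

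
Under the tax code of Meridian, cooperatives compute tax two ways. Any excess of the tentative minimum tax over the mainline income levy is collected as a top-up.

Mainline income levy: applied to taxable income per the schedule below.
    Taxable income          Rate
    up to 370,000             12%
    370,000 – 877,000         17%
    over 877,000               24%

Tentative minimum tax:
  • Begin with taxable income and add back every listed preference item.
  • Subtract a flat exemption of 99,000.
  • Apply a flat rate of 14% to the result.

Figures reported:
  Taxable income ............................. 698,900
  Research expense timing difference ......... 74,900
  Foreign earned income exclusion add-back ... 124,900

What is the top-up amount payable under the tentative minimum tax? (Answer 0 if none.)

11,645

Tentative minimum tax:
  Adjusted income: 698,900 + 74,900 + 124,900 = 898,700
  Less exemption 99,000 → base 799,700
  799,700 × 14% = 111,958

Mainline income levy:
  370,000 × 12% = 44,400
  328,900 × 17% = 55,913
  → 100,313

Excess of tentative minimum tax over mainline income levy: 111,958 − 100,313 = 11,645.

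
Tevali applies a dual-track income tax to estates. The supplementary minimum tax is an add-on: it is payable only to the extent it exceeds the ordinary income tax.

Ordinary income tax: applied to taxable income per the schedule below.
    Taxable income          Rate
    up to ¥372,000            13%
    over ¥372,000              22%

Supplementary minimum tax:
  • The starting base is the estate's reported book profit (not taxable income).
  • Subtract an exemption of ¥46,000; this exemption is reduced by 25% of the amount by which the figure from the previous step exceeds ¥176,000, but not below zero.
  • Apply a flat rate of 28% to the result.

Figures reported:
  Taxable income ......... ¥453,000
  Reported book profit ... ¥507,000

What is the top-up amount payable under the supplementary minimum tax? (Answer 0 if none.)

Ordinary income tax:
  ¥372,000 × 13% = ¥48,360
  ¥81,000 × 22% = ¥17,820
  → ¥66,180

Supplementary minimum tax:
  Base (reported book profit): ¥507,000
  Exemption: 25% × (¥507,000 − ¥176,000) = ¥82,750 ≥ ¥46,000, so the exemption is fully phased out
  Base: ¥507,000 − ¥0 = ¥507,000
  ¥507,000 × 28% = ¥141,960

Excess of supplementary minimum tax over ordinary income tax: ¥141,960 − ¥66,180 = ¥75,780.

¥75,780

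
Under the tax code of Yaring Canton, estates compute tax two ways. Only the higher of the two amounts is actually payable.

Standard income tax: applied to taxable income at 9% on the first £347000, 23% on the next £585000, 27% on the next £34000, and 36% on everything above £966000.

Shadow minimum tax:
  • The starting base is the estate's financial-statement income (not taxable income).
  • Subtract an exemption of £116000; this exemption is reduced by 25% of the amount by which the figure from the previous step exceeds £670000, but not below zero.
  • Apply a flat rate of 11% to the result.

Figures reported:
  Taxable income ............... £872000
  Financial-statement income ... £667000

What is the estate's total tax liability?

Standard income tax:
  £347000 × 9% = £31230
  £525000 × 23% = £120750
  → £151980

Shadow minimum tax:
  Base (financial-statement income): £667000
  Exemption: £667000 ≤ £670000, so full £116000 applies
  Base: £667000 − £116000 = £551000
  £551000 × 11% = £60610

£151980 > £60610, so the standard income tax governs.

£151980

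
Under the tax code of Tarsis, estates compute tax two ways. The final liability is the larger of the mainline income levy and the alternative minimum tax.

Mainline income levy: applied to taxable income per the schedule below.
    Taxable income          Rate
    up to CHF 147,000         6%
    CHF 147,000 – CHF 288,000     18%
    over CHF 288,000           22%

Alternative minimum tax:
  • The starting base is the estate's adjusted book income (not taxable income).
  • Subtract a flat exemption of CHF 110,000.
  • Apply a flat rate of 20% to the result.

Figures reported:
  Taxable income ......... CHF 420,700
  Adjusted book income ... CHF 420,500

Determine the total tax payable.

Alternative minimum tax:
  Base (adjusted book income): CHF 420,500
  Less exemption CHF 110,000 → base CHF 310,500
  CHF 310,500 × 20% = CHF 62,100

Mainline income levy:
  CHF 147,000 × 6% = CHF 8,820
  CHF 141,000 × 18% = CHF 25,380
  CHF 132,700 × 22% = CHF 29,194
  → CHF 63,394

CHF 63,394 > CHF 62,100, so the mainline income levy governs.

CHF 63,394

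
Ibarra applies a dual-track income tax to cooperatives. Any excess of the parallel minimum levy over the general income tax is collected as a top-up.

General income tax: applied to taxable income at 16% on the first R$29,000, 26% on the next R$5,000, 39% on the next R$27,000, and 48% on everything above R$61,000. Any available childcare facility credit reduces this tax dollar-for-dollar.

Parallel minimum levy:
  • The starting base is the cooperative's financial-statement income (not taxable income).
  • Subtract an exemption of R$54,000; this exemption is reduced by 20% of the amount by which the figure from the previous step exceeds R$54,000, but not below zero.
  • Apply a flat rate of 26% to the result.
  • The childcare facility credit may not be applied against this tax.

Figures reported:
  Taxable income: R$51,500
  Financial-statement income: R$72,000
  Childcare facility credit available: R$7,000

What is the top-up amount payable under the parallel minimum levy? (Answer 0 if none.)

General income tax:
  R$29,000 × 16% = R$4,640
  R$5,000 × 26% = R$1,300
  R$17,500 × 39% = R$6,825
  → R$12,765
  Less childcare facility credit R$7,000 → R$5,765

Parallel minimum levy:
  Base (financial-statement income): R$72,000
  Exemption: R$54,000 − 20% × (R$72,000 − R$54,000) = R$54,000 − R$3,600 = R$50,400
  Base: R$72,000 − R$50,400 = R$21,600
  R$21,600 × 26% = R$5,616

R$5,616 ≤ R$5,765, so no add-on is due.

R$0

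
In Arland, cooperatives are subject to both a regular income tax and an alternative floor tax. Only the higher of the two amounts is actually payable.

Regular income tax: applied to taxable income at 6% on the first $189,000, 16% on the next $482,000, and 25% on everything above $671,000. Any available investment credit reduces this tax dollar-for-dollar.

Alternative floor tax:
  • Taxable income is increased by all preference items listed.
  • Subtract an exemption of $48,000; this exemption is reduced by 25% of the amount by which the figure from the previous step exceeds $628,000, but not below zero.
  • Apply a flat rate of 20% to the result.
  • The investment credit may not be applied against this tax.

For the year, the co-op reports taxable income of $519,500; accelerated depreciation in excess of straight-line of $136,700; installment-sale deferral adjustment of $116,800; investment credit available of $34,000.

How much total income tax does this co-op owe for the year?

$152,250

Alternative floor tax:
  Adjusted income: $519,500 + $136,700 + $116,800 = $773,000
  Exemption: $48,000 − 25% × ($773,000 − $628,000) = $48,000 − $36,250 = $11,750
  Base: $773,000 − $11,750 = $761,250
  $761,250 × 20% = $152,250

Regular income tax:
  $189,000 × 6% = $11,340
  $330,500 × 16% = $52,880
  → $64,220
  Less investment credit $34,000 → $30,220

$152,250 > $30,220, so the alternative floor tax is the binding amount.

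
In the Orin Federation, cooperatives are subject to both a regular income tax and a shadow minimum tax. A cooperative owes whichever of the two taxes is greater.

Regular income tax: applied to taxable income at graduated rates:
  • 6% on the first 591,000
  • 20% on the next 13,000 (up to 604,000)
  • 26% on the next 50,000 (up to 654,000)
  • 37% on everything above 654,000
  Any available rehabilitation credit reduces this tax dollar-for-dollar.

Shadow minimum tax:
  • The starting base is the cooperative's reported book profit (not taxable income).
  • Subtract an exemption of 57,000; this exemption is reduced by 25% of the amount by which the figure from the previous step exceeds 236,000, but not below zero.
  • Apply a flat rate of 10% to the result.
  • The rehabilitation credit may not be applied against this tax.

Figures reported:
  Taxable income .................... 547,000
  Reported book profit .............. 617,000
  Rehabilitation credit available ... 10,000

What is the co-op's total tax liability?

Shadow minimum tax:
  Base (reported book profit): 617,000
  Exemption: 25% × (617,000 − 236,000) = 95,250 ≥ 57,000, so the exemption is fully phased out
  Base: 617,000 − 0 = 617,000
  617,000 × 10% = 61,700

Regular income tax:
  547,000 × 6% = 32,820
  Less rehabilitation credit 10,000 → 22,820

61,700 > 22,820, so the shadow minimum tax is the binding amount.

61,700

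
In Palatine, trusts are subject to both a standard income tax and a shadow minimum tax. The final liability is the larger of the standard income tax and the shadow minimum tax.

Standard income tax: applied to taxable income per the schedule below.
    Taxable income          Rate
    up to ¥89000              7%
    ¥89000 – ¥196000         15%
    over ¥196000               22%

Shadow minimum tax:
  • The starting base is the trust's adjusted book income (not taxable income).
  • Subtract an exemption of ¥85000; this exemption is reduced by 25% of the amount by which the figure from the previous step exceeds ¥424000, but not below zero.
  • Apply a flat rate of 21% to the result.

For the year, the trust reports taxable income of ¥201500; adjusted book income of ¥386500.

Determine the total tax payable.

Shadow minimum tax:
  Base (adjusted book income): ¥386500
  Exemption: ¥386500 ≤ ¥424000, so full ¥85000 applies
  Base: ¥386500 − ¥85000 = ¥301500
  ¥301500 × 21% = ¥63315

Standard income tax:
  ¥89000 × 7% = ¥6230
  ¥107000 × 15% = ¥16050
  ¥5500 × 22% = ¥1210
  → ¥23490

¥63315 > ¥23490, so the shadow minimum tax is the binding amount.

¥63315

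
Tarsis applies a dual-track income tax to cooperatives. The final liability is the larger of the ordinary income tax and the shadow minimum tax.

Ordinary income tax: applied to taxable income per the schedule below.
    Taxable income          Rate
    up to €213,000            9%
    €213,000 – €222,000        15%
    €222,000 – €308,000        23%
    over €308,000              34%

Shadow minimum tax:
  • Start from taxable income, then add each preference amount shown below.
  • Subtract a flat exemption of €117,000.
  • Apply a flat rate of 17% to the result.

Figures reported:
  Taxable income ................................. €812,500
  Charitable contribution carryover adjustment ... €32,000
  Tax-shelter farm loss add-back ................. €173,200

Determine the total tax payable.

Ordinary income tax:
  €213,000 × 9% = €19,170
  €9,000 × 15% = €1,350
  €86,000 × 23% = €19,780
  €504,500 × 34% = €171,530
  → €211,830

Shadow minimum tax:
  Adjusted income: €812,500 + €32,000 + €173,200 = €1,017,700
  Less exemption €117,000 → base €900,700
  €900,700 × 17% = €153,119

€211,830 > €153,119, so the ordinary income tax governs.

€211,830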